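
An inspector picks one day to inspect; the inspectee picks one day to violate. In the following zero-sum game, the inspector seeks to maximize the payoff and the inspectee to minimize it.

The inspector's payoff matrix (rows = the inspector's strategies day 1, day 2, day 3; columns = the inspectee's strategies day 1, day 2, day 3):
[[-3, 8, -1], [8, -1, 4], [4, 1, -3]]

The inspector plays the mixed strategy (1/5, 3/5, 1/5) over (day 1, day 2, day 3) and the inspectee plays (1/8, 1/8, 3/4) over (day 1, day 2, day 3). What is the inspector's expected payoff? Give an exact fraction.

Against (1/8, 1/8, 3/4), each row's expected payoff is day 1: -1/8; day 2: 31/8; day 3: -13/8.
Taking the (1/5, 3/5, 1/5)-weighted average: (1/5)·(-1/8) + (3/5)·(31/8) + (1/5)·(-13/8) = 79/40.

79/40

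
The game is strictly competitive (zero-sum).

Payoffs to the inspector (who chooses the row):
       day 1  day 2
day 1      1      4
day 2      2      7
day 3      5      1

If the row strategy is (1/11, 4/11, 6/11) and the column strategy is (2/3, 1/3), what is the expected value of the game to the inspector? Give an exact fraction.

116/33

Against (2/3, 1/3), each row's expected payoff is day 1: 2; day 2: 11/3; day 3: 11/3.
Taking the (1/11, 4/11, 6/11)-weighted average: (1/11)·(2) + (4/11)·(11/3) + (6/11)·(11/3) = 116/33.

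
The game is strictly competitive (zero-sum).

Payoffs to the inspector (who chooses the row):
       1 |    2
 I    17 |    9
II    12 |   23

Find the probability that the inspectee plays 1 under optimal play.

Row minima are 9 and 12, so the inspector's maximin is 12; column maxima are 17 and 23, so the inspectee's minimax is 17. These differ, so the equilibrium is in mixed strategies.
Let the inspectee play 1 with probability q. The inspector is indifferent when 17q + 9(1−q) = 12q + 23(1−q), giving q = 14/19.

14/19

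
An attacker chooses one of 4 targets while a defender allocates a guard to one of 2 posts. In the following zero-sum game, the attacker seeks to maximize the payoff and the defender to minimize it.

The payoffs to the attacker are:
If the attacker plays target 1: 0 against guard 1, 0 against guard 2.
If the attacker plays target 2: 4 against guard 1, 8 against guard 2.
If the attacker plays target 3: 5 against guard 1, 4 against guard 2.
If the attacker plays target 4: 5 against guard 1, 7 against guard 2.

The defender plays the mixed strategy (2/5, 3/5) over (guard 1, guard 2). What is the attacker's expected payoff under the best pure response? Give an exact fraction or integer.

32/5

target 1: (0)·(2/5) + (0)·(3/5) = 0.
target 2: (4)·(2/5) + (8)·(3/5) = 32/5.
target 3: (5)·(2/5) + (4)·(3/5) = 22/5.
target 4: (5)·(2/5) + (7)·(3/5) = 31/5.
The best pure response is target 2 with expected payoff 32/5.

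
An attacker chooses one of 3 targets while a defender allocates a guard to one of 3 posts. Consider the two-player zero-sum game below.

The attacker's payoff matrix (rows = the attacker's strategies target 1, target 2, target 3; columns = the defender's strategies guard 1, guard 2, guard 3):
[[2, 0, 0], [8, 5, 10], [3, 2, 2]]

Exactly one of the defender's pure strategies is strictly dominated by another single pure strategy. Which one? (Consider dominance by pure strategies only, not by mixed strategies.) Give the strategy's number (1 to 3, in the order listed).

The defender prefers columns that give the attacker less. Compare guard 1 with guard 2: 0 < 2, 5 < 8, 2 < 3.
So guard 2 strictly dominates guard 1 for the defender; guard 1 is strictly dominated.

1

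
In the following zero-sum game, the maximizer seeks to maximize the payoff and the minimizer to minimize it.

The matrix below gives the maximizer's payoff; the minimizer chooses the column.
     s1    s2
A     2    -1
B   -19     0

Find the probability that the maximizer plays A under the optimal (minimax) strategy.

Row minima are -1 and -19, so the maximizer's maximin is -1; column maxima are 2 and 0, so the minimizer's minimax is 0. These differ, so the equilibrium is in mixed strategies.
Let the maximizer play A with probability p. The minimizer is indifferent when 2p − 19(1−p) = −p, giving p = 19/22.

19/22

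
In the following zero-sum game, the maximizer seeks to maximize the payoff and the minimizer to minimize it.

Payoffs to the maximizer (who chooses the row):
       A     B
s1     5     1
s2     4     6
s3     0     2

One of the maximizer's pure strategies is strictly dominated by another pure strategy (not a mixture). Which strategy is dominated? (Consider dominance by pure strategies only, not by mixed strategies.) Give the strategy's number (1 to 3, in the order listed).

Compare s3 with s2: 4 > 0, 6 > 2.
So s2 strictly dominates s3 for the maximizer; s3 is strictly dominated.

3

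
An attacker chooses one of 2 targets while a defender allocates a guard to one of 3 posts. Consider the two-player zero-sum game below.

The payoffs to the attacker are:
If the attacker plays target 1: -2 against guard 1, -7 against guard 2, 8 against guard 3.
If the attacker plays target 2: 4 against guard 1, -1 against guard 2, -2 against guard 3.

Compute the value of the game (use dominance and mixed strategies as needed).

-11/8

Column guard 1 is strictly dominated by guard 2 for the defender (it gives the attacker more in every row).
The remaining 2×2 game on (target 1, target 2) × (guard 2, guard 3) has no saddle point. Let the attacker play target 1 with probability p; indifference gives −7p − (1−p) = 8p − 2(1−p), so p = 1/16.
Similarly the defender's optimal q on guard 2 is 5/8, and the value is -7·(5/8) + (8)·(3/8) = -11/8.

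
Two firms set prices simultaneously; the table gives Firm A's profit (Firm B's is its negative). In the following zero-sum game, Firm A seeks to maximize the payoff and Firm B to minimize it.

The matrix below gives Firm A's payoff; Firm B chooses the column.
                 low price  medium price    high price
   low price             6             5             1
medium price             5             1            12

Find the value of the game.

Column low price is strictly dominated by medium price for Firm B (it gives Firm A more in every row).
The remaining 2×2 game on (low price, medium price) × (medium price, high price) has no saddle point. Let Firm A play low price with probability p; indifference gives 5p + (1−p) = p + 12(1−p), so p = 11/15.
Similarly Firm B's optimal q on medium price is 11/15, and the value is 5·(11/15) + (1)·(4/15) = 59/15.

59/15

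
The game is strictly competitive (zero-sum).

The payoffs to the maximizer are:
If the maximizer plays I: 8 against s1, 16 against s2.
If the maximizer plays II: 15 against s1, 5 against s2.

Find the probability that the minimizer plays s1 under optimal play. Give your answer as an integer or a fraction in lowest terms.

11/18

Row minima are 8 and 5, so the maximizer's maximin is 8; column maxima are 15 and 16, so the minimizer's minimax is 15. These differ, so the equilibrium is in mixed strategies.
Let the minimizer play s1 with probability q. The maximizer is indifferent when 8q + 16(1−q) = 15q + 5(1−q), giving q = 11/18.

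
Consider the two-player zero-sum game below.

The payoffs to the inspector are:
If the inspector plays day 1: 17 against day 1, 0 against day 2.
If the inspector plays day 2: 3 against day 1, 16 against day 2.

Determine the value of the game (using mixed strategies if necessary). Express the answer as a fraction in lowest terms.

Row minima are 0 and 3, so the inspector's maximin is 3; column maxima are 17 and 16, so the inspectee's minimax is 16. These differ, so the equilibrium is in mixed strategies.
Let the inspector play day 1 with probability p. The inspectee is indifferent when 17p + 3(1−p) = 16(1−p), giving p = 13/30.
Let the inspectee play day 1 with probability q. The inspector is indifferent when 17q = 3q + 16(1−q), giving q = 8/15.
The value is 17·(8/15) + (0)·(7/15) = 136/15.

136/15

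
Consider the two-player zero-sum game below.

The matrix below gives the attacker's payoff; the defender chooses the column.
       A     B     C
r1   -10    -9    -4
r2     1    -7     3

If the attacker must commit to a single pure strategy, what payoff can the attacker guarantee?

-7

The worst-case payoff for each row is r1: -10, r2: -7.
The best of these is -7.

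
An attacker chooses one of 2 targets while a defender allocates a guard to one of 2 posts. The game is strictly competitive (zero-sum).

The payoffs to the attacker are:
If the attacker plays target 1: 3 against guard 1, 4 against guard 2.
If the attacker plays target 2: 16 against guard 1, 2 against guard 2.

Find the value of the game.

58/15

Row minima are 3 and 2, so the attacker's maximin is 3; column maxima are 16 and 4, so the defender's minimax is 4. These differ, so the equilibrium is in mixed strategies.
Let the attacker play target 1 with probability p. The defender is indifferent when 3p + 16(1−p) = 4p + 2(1−p), giving p = 14/15.
Let the defender play guard 1 with probability q. The attacker is indifferent when 3q + 4(1−q) = 16q + 2(1−q), giving q = 2/15.
The value is 3·(2/15) + (4)·(13/15) = 58/15.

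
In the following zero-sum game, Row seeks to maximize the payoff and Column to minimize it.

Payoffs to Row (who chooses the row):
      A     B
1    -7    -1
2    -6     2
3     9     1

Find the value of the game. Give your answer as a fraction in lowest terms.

Row 1 is strictly dominated by row 2, so Row never plays it.
The remaining 2×2 game on (2, 3) × (A, B) has no saddle point. Let Row play 2 with probability p; indifference gives −6p + 9(1−p) = 2p + (1−p), so p = 1/2.
Similarly Column's optimal q on A is 1/16, and the value is -6·(1/16) + (2)·(15/16) = 3/2.

3/2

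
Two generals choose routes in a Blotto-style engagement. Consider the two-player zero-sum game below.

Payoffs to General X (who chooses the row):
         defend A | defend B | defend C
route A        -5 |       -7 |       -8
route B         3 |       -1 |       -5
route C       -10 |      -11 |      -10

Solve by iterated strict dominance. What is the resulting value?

Row route C is strictly dominated by row route A (-5>-10, -7>-11, -8>-10); eliminate route C.
Row route A is strictly dominated by row route B (3>-5, -1>-7, -5>-8); eliminate route A.
Column defend B is strictly dominated by defend C for General Y (-5<-1); eliminate defend B.
Column defend A is strictly dominated by defend C for General Y (-5<3); eliminate defend A.
Only (route B, defend C) remains, with payoff -5.

-5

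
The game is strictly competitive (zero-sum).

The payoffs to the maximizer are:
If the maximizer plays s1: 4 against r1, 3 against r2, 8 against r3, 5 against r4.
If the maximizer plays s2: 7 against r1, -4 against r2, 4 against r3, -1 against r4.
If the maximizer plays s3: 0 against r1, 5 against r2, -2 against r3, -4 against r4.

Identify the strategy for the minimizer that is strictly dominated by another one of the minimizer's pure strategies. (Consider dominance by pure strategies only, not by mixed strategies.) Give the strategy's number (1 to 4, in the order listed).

The minimizer prefers columns that give the maximizer less. Compare r3 with r4: 5 < 8, -1 < 4, -4 < -2.
So r4 strictly dominates r3 for the minimizer; r3 is strictly dominated.

3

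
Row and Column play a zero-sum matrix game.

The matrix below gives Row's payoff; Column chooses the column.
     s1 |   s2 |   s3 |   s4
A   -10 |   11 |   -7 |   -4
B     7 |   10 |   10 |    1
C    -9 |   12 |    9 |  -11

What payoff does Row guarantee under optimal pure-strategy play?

Row minima: -10, 1, -11 → Row's maximin is 1.
Column maxima: 7, 12, 10, 1 → Column's minimax is 1.
They coincide at (B, s4), so the value is 1.

1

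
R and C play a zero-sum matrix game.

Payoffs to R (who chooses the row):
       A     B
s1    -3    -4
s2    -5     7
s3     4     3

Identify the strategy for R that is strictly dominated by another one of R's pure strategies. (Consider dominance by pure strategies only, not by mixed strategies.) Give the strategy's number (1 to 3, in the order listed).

1

Compare s1 with s3: 4 > -3, 3 > -4.
So s3 strictly dominates s1 for R; s1 is strictly dominated.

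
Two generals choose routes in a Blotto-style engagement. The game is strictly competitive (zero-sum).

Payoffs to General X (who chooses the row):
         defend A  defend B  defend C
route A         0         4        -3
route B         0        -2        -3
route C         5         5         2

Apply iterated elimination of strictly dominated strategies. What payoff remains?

2

Column defend A is strictly dominated by defend C for General Y (-3<0, -3<0, 2<5); eliminate defend A.
Row route B is strictly dominated by row route C (5>-2, 2>-3); eliminate route B.
Row route A is strictly dominated by row route C (5>4, 2>-3); eliminate route A.
Column defend B is strictly dominated by defend C for General Y (2<5); eliminate defend B.
Only (route C, defend C) remains, with payoff 2.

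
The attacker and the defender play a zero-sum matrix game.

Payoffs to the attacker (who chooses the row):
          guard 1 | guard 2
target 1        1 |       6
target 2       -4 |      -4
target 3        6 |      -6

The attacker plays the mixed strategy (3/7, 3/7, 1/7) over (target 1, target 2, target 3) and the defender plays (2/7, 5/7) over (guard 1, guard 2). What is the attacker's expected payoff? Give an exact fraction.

Against (2/7, 5/7), each row's expected payoff is target 1: 32/7; target 2: -4; target 3: -18/7.
Taking the (3/7, 3/7, 1/7)-weighted average: (3/7)·(32/7) + (3/7)·(-4) + (1/7)·(-18/7) = -6/49.

-6/49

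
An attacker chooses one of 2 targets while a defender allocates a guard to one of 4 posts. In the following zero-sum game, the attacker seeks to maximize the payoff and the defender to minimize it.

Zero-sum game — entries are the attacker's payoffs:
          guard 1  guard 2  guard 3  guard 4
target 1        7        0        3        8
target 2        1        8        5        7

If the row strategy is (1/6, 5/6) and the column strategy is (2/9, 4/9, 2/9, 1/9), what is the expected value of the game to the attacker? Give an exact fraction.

Against (2/9, 4/9, 2/9, 1/9), each row's expected payoff is target 1: 28/9; target 2: 17/3.
Taking the (1/6, 5/6)-weighted average: (1/6)·(28/9) + (5/6)·(17/3) = 283/54.

283/54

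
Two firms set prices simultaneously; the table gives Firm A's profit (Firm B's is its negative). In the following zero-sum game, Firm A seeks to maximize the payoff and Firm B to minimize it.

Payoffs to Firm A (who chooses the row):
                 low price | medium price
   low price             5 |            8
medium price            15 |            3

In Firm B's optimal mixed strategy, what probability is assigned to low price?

1/3

Row minima are 5 and 3, so Firm A's maximin is 5; column maxima are 15 and 8, so Firm B's minimax is 8. These differ, so the equilibrium is in mixed strategies.
Let Firm B play low price with probability q. Firm A is indifferent when 5q + 8(1−q) = 15q + 3(1−q), giving q = 1/3.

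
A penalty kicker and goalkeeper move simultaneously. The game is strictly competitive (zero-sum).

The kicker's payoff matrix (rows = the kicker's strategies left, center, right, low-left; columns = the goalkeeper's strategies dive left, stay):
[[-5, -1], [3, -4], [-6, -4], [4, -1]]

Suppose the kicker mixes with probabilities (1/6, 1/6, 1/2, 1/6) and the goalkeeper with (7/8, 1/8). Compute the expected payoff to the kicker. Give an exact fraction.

Against (7/8, 1/8), each row's expected payoff is left: -9/2; center: 17/8; right: -23/4; low-left: 27/8.
Taking the (1/6, 1/6, 1/2, 1/6)-weighted average: (1/6)·(-9/2) + (1/6)·(17/8) + (1/2)·(-23/4) + (1/6)·(27/8) = -65/24.

-65/24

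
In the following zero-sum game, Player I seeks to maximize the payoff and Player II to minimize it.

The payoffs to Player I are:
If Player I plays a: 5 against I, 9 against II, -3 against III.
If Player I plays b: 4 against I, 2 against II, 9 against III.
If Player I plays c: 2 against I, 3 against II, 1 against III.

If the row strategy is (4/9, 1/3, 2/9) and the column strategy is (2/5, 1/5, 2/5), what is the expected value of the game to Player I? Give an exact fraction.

Against (2/5, 1/5, 2/5), each row's expected payoff is a: 13/5; b: 28/5; c: 9/5.
Taking the (4/9, 1/3, 2/9)-weighted average: (4/9)·(13/5) + (1/3)·(28/5) + (2/9)·(9/5) = 154/45.

154/45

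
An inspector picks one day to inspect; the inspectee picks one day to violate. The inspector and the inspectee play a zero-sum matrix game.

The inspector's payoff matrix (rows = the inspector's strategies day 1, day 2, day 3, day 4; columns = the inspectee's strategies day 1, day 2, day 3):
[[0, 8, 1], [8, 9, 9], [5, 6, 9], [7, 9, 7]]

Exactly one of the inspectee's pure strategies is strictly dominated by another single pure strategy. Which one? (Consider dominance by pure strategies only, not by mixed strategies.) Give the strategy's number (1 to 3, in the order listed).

The inspectee prefers columns that give the inspector less. Compare day 2 with day 1: 0 < 8, 8 < 9, 5 < 6, 7 < 9.
So day 1 strictly dominates day 2 for the inspectee; day 2 is strictly dominated.

2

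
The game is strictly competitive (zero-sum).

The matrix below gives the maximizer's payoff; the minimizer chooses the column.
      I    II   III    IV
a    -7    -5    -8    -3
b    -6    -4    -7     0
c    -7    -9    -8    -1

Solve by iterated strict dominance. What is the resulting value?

-7

Column I is strictly dominated by III for the minimizer (-8<-7, -7<-6, -8<-7); eliminate I.
Row a is strictly dominated by row b (-4>-5, -7>-8, 0>-3); eliminate a.
Column IV is strictly dominated by II for the minimizer (-4<0, -9<-1); eliminate IV.
Row c is strictly dominated by row b (-4>-9, -7>-8); eliminate c.
Column II is strictly dominated by III for the minimizer (-7<-4); eliminate II.
Only (b, III) remains, with payoff -7.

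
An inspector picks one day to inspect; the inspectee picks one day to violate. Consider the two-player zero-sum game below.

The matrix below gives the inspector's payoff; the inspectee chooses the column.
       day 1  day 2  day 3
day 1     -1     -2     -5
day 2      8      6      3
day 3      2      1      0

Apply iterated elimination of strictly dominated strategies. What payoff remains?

Row day 3 is strictly dominated by row day 2 (8>2, 6>1, 3>0); eliminate day 3.
Row day 1 is strictly dominated by row day 2 (8>-1, 6>-2, 3>-5); eliminate day 1.
Column day 1 is strictly dominated by day 2 for the inspectee (6<8); eliminate day 1.
Column day 2 is strictly dominated by day 3 for the inspectee (3<6); eliminate day 2.
Only (day 2, day 3) remains, with payoff 3.

3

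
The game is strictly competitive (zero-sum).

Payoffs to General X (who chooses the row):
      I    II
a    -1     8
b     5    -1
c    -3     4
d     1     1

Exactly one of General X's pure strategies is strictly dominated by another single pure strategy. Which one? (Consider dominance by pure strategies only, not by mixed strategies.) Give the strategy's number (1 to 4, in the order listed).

Compare c with a: -1 > -3, 8 > 4.
So a strictly dominates c for General X; c is strictly dominated.

3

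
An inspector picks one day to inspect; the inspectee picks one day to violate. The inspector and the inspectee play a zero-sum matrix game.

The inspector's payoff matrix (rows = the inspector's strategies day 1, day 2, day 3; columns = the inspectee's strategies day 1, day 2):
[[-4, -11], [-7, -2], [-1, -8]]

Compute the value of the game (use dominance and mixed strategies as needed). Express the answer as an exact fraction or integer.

-9/2

Row day 1 is strictly dominated by row day 3, so the inspector never plays it.
The remaining 2×2 game on (day 2, day 3) × (day 1, day 2) has no saddle point. Let the inspector play day 2 with probability p; indifference gives −7p − (1−p) = −2p − 8(1−p), so p = 7/12.
Similarly the inspectee's optimal q on day 1 is 1/2, and the value is -7·(1/2) + (-2)·(1/2) = -9/2.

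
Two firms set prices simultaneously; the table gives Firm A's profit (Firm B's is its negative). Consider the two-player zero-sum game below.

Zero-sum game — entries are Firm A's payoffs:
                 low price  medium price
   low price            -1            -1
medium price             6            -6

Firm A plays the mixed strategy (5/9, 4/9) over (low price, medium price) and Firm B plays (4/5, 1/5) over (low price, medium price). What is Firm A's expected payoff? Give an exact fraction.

47/45

Against (4/5, 1/5), each row's expected payoff is low price: -1; medium price: 18/5.
Taking the (5/9, 4/9)-weighted average: (5/9)·(-1) + (4/9)·(18/5) = 47/45.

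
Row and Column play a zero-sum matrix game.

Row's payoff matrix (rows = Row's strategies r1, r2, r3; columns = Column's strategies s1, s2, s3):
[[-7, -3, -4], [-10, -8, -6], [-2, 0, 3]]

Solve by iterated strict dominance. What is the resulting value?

Column s3 is strictly dominated by s1 for Column (-7<-4, -10<-6, -2<3); eliminate s3.
Column s2 is strictly dominated by s1 for Column (-7<-3, -10<-8, -2<0); eliminate s2.
Row r1 is strictly dominated by row r3 (-2>-7); eliminate r1.
Row r2 is strictly dominated by row r3 (-2>-10); eliminate r2.
Only (r3, s1) remains, with payoff -2.

-2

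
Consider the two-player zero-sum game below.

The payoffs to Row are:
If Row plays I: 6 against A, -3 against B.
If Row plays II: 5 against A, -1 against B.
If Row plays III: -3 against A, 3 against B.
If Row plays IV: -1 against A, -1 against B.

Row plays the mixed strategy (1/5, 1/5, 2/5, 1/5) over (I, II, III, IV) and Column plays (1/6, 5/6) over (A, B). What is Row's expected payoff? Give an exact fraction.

3/10

Against (1/6, 5/6), each row's expected payoff is I: -3/2; II: 0; III: 2; IV: -1.
Taking the (1/5, 1/5, 2/5, 1/5)-weighted average: (1/5)·(-3/2) + (1/5)·(0) + (2/5)·(2) + (1/5)·(-1) = 3/10.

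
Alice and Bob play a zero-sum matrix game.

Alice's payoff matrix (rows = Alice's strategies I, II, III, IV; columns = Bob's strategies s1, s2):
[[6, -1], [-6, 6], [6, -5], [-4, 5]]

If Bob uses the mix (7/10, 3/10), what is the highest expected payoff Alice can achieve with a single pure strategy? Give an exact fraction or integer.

I: (6)·(7/10) + (-1)·(3/10) = 39/10.
II: (-6)·(7/10) + (6)·(3/10) = -12/5.
III: (6)·(7/10) + (-5)·(3/10) = 27/10.
IV: (-4)·(7/10) + (5)·(3/10) = -13/10.
The best pure response is I with expected payoff 39/10.

39/10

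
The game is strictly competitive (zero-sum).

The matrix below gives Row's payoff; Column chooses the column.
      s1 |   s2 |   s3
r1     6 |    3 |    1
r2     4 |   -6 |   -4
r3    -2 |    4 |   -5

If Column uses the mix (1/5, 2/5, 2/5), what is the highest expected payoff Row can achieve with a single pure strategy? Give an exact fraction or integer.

r1: (6)·(1/5) + (3)·(2/5) + (1)·(2/5) = 14/5.
r2: (4)·(1/5) + (-6)·(2/5) + (-4)·(2/5) = -16/5.
r3: (-2)·(1/5) + (4)·(2/5) + (-5)·(2/5) = -4/5.
The best pure response is r1 with expected payoff 14/5.

14/5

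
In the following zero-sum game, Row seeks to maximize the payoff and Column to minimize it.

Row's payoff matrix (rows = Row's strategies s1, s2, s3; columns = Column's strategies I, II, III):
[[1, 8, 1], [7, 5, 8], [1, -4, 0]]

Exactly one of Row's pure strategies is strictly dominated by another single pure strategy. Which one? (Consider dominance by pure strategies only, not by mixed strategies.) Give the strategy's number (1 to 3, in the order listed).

3

Compare s3 with s2: 7 > 1, 5 > -4, 8 > 0.
So s2 strictly dominates s3 for Row; s3 is strictly dominated.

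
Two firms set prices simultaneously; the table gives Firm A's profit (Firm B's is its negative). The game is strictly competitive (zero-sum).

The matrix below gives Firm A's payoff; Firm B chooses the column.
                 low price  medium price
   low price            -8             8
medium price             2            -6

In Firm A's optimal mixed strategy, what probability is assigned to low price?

1/3

Row minima are -8 and -6, so Firm A's maximin is -6; column maxima are 2 and 8, so Firm B's minimax is 2. These differ, so the equilibrium is in mixed strategies.
Let Firm A play low price with probability p. Firm B is indifferent when −8p + 2(1−p) = 8p − 6(1−p), giving p = 1/3.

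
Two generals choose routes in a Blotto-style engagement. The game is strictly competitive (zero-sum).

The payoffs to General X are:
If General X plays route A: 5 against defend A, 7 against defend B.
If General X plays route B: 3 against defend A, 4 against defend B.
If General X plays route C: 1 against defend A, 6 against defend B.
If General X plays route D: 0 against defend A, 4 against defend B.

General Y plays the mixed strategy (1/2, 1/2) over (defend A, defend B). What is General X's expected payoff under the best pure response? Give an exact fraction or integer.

6

route A: (5)·(1/2) + (7)·(1/2) = 6.
route B: (3)·(1/2) + (4)·(1/2) = 7/2.
route C: (1)·(1/2) + (6)·(1/2) = 7/2.
route D: (0)·(1/2) + (4)·(1/2) = 2.
The best pure response is route A with expected payoff 6.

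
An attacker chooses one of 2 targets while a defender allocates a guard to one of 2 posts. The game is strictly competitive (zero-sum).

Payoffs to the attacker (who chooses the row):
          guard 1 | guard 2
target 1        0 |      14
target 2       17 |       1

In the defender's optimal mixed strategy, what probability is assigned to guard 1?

Row minima are 0 and 1, so the attacker's maximin is 1; column maxima are 17 and 14, so the defender's minimax is 14. These differ, so the equilibrium is in mixed strategies.
Let the defender play guard 1 with probability q. The attacker is indifferent when 14(1−q) = 17q + (1−q), giving q = 13/30.

13/30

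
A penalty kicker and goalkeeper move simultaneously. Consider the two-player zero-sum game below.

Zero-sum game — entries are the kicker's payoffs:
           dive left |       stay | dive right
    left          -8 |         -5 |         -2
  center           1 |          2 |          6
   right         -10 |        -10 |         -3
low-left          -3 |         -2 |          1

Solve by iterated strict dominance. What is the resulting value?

1

Column dive right is strictly dominated by dive left for the goalkeeper (-8<-2, 1<6, -10<-3, -3<1); eliminate dive right.
Row left is strictly dominated by row center (1>-8, 2>-5); eliminate left.
Row low-left is strictly dominated by row center (1>-3, 2>-2); eliminate low-left.
Row right is strictly dominated by row center (1>-10, 2>-10); eliminate right.
Column stay is strictly dominated by dive left for the goalkeeper (1<2); eliminate stay.
Only (center, dive left) remains, with payoff 1.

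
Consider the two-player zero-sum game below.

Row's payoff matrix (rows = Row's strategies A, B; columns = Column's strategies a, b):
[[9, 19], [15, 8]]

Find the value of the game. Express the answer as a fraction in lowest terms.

Row minima are 9 and 8, so Row's maximin is 9; column maxima are 15 and 19, so Column's minimax is 15. These differ, so the equilibrium is in mixed strategies.
Let Row play A with probability p. Column is indifferent when 9p + 15(1−p) = 19p + 8(1−p), giving p = 7/17.
Let Column play a with probability q. Row is indifferent when 9q + 19(1−q) = 15q + 8(1−q), giving q = 11/17.
The value is 9·(11/17) + (19)·(6/17) = 213/17.

213/17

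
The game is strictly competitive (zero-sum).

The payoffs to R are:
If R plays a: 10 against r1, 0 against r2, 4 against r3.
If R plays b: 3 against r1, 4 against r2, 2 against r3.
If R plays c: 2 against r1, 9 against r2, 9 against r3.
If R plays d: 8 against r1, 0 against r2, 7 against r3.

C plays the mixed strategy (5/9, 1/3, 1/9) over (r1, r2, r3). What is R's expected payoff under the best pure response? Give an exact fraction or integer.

a: (10)·(5/9) + (0)·(1/3) + (4)·(1/9) = 6.
b: (3)·(5/9) + (4)·(1/3) + (2)·(1/9) = 29/9.
c: (2)·(5/9) + (9)·(1/3) + (9)·(1/9) = 46/9.
d: (8)·(5/9) + (0)·(1/3) + (7)·(1/9) = 47/9.
The best pure response is a with expected payoff 6.

6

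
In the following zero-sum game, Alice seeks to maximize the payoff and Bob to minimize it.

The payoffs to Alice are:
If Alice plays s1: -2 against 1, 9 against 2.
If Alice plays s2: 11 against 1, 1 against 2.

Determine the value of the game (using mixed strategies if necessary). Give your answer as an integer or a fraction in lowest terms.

101/21

Row minima are -2 and 1, so Alice's maximin is 1; column maxima are 11 and 9, so Bob's minimax is 9. These differ, so the equilibrium is in mixed strategies.
Let Alice play s1 with probability p. Bob is indifferent when −2p + 11(1−p) = 9p + (1−p), giving p = 10/21.
Let Bob play 1 with probability q. Alice is indifferent when −2q + 9(1−q) = 11q + (1−q), giving q = 8/21.
The value is -2·(8/21) + (9)·(13/21) = 101/21.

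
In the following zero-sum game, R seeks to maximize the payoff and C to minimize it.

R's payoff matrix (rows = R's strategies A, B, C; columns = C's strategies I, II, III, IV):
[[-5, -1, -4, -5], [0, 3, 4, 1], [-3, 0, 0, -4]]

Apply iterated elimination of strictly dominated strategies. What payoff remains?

0

Row C is strictly dominated by row B (0>-3, 3>0, 4>0, 1>-4); eliminate C.
Row A is strictly dominated by row B (0>-5, 3>-1, 4>-4, 1>-5); eliminate A.
Column III is strictly dominated by I for C (0<4); eliminate III.
Column II is strictly dominated by I for C (0<3); eliminate II.
Column IV is strictly dominated by I for C (0<1); eliminate IV.
Only (B, I) remains, with payoff 0.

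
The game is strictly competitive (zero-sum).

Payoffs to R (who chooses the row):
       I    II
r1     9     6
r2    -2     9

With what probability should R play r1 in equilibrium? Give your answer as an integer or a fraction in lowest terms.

Row minima are 6 and -2, so R's maximin is 6; column maxima are 9 and 9, so C's minimax is 9. These differ, so the equilibrium is in mixed strategies.
Let R play r1 with probability p. C is indifferent when 9p − 2(1−p) = 6p + 9(1−p), giving p = 11/14.

11/14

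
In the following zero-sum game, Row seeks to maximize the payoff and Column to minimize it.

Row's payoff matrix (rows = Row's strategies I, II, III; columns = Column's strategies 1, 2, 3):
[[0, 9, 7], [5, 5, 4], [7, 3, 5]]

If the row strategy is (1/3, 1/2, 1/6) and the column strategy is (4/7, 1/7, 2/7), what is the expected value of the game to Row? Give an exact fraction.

31/7

Against (4/7, 1/7, 2/7), each row's expected payoff is I: 23/7; II: 33/7; III: 41/7.
Taking the (1/3, 1/2, 1/6)-weighted average: (1/3)·(23/7) + (1/2)·(33/7) + (1/6)·(41/7) = 31/7.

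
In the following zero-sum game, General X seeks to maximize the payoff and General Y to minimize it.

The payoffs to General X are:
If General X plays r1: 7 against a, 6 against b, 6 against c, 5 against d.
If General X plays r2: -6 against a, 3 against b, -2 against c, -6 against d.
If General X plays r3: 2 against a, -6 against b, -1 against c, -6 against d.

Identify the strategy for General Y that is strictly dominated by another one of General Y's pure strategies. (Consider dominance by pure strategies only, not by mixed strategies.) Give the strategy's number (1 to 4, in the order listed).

General Y prefers columns that give General X less. Compare c with d: 5 < 6, -6 < -2, -6 < -1.
So d strictly dominates c for General Y; c is strictly dominated.

3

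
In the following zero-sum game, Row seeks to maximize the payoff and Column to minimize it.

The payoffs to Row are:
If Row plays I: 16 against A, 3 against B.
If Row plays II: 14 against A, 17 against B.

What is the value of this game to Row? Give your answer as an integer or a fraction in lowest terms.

Row minima are 3 and 14, so Row's maximin is 14; column maxima are 16 and 17, so Column's minimax is 16. These differ, so the equilibrium is in mixed strategies.
Let Row play I with probability p. Column is indifferent when 16p + 14(1−p) = 3p + 17(1−p), giving p = 3/16.
Let Column play A with probability q. Row is indifferent when 16q + 3(1−q) = 14q + 17(1−q), giving q = 7/8.
The value is 16·(7/8) + (3)·(1/8) = 115/8.

115/8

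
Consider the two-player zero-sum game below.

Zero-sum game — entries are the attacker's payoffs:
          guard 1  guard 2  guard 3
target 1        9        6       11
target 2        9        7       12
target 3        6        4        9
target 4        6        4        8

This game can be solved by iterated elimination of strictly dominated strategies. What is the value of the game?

Column guard 3 is strictly dominated by guard 1 for the defender (9<11, 9<12, 6<9, 6<8); eliminate guard 3.
Column guard 1 is strictly dominated by guard 2 for the defender (6<9, 7<9, 4<6, 4<6); eliminate guard 1.
Row target 3 is strictly dominated by row target 1 (6>4); eliminate target 3.
Row target 4 is strictly dominated by row target 1 (6>4); eliminate target 4.
Row target 1 is strictly dominated by row target 2 (7>6); eliminate target 1.
Only (target 2, guard 2) remains, with payoff 7.

7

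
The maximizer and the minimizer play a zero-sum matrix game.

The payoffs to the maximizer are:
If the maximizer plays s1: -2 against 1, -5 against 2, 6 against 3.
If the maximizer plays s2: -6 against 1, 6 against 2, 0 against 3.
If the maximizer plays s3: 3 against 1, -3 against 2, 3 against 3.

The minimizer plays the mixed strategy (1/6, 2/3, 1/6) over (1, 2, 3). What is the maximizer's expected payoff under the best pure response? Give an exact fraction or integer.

3

s1: (-2)·(1/6) + (-5)·(2/3) + (6)·(1/6) = -8/3.
s2: (-6)·(1/6) + (6)·(2/3) + (0)·(1/6) = 3.
s3: (3)·(1/6) + (-3)·(2/3) + (3)·(1/6) = -1.
The best pure response is s2 with expected payoff 3.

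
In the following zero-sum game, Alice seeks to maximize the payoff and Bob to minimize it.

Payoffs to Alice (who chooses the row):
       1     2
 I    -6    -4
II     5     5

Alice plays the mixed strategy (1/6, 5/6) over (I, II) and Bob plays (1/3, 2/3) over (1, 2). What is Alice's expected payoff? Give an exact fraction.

61/18

Against (1/3, 2/3), each row's expected payoff is I: -14/3; II: 5.
Taking the (1/6, 5/6)-weighted average: (1/6)·(-14/3) + (5/6)·(5) = 61/18.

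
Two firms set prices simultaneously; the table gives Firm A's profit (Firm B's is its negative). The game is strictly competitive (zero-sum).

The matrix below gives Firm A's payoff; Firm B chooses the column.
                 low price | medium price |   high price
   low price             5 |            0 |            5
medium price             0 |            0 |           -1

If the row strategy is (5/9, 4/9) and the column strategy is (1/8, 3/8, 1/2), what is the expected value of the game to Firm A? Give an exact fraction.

109/72

Against (1/8, 3/8, 1/2), each row's expected payoff is low price: 25/8; medium price: -1/2.
Taking the (5/9, 4/9)-weighted average: (5/9)·(25/8) + (4/9)·(-1/2) = 109/72.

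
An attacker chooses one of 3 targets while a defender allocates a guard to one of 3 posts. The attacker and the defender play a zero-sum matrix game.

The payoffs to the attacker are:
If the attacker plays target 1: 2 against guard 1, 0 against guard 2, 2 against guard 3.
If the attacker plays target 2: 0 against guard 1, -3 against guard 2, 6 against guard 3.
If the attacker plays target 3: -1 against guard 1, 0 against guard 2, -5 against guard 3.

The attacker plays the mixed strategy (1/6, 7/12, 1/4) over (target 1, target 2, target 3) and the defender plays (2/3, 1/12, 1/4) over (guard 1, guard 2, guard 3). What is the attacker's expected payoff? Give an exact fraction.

5/9

Against (2/3, 1/12, 1/4), each row's expected payoff is target 1: 11/6; target 2: 5/4; target 3: -23/12.
Taking the (1/6, 7/12, 1/4)-weighted average: (1/6)·(11/6) + (7/12)·(5/4) + (1/4)·(-23/12) = 5/9.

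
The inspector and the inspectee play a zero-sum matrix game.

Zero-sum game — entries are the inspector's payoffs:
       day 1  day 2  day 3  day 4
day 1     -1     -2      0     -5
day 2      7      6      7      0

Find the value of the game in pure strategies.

Row minima: -5, 0 → the inspector's maximin is 0.
Column maxima: 7, 6, 7, 0 → the inspectee's minimax is 0.
They coincide at (day 2, day 4), so the value is 0.

0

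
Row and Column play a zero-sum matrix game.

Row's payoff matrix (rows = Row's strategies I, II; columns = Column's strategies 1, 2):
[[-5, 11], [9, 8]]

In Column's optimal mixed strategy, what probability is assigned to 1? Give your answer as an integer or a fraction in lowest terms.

3/17

Row minima are -5 and 8, so Row's maximin is 8; column maxima are 9 and 11, so Column's minimax is 9. These differ, so the equilibrium is in mixed strategies.
Let Column play 1 with probability q. Row is indifferent when −5q + 11(1−q) = 9q + 8(1−q), giving q = 3/17.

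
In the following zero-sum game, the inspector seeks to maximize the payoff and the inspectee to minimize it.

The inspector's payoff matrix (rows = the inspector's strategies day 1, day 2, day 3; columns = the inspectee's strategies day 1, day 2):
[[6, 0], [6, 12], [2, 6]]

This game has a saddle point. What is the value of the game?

Row minima: 0, 6, 2 → the inspector's maximin is 6.
Column maxima: 6, 12 → the inspectee's minimax is 6.
They coincide at (day 2, day 1), so the value is 6.

6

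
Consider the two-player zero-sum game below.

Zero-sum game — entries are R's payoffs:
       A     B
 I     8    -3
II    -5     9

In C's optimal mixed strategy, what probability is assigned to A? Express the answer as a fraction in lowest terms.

Row minima are -3 and -5, so R's maximin is -3; column maxima are 8 and 9, so C's minimax is 8. These differ, so the equilibrium is in mixed strategies.
Let C play A with probability q. R is indifferent when 8q − 3(1−q) = −5q + 9(1−q), giving q = 12/25.

12/25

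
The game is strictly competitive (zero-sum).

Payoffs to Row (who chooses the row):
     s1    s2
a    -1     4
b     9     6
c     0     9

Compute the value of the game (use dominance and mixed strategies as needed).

Row a is strictly dominated by row c, so Row never plays it.
The remaining 2×2 game on (b, c) × (s1, s2) has no saddle point. Let Row play b with probability p; indifference gives 9p = 6p + 9(1−p), so p = 3/4.
Similarly Column's optimal q on s1 is 1/4, and the value is 9·(1/4) + (6)·(3/4) = 27/4.

27/4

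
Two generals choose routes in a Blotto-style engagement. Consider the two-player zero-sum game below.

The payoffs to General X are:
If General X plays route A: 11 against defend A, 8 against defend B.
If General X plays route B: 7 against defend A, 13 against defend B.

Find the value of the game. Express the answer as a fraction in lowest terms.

29/3

Row minima are 8 and 7, so General X's maximin is 8; column maxima are 11 and 13, so General Y's minimax is 11. These differ, so the equilibrium is in mixed strategies.
Let General X play route A with probability p. General Y is indifferent when 11p + 7(1−p) = 8p + 13(1−p), giving p = 2/3.
Let General Y play defend A with probability q. General X is indifferent when 11q + 8(1−q) = 7q + 13(1−q), giving q = 5/9.
The value is 11·(5/9) + (8)·(4/9) = 29/3.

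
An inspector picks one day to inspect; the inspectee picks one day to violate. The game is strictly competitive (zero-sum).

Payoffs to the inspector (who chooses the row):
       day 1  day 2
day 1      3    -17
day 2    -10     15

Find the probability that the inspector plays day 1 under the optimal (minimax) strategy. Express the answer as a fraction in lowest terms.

Row minima are -17 and -10, so the inspector's maximin is -10; column maxima are 3 and 15, so the inspectee's minimax is 3. These differ, so the equilibrium is in mixed strategies.
Let the inspector play day 1 with probability p. The inspectee is indifferent when 3p − 10(1−p) = −17p + 15(1−p), giving p = 5/9.

5/9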